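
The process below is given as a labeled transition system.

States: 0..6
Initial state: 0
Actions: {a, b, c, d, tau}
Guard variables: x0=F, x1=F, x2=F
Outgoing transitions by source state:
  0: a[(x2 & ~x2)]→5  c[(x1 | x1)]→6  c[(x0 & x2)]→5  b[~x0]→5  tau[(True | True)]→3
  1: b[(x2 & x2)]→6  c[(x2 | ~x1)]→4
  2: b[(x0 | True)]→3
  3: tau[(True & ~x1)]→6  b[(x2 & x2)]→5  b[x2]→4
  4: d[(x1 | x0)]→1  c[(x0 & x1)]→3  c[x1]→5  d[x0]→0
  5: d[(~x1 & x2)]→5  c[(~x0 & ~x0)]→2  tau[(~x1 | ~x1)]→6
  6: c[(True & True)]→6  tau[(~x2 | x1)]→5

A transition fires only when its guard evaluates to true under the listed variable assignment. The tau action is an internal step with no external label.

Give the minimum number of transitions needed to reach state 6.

Answer: 2

Trace:
Layered search for 6:
  Layer 0: {0}
  Layer 1: {3,5}
  Layer 2: {2,6}
first hit 6 at d=2 via b·tau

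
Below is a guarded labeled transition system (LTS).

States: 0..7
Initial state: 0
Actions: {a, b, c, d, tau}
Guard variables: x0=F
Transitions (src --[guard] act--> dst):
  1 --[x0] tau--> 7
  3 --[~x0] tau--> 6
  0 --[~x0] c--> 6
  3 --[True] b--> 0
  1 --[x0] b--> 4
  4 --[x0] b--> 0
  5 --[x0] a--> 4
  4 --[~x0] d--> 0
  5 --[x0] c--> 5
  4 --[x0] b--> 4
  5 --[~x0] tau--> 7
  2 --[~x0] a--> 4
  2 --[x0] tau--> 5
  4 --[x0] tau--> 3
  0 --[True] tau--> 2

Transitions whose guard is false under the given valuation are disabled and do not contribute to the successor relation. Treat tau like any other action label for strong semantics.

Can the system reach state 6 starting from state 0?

Answer: REACHABLE

Working:
7 transition(s) survive guard evaluation.
Layer 0: {0}
Layer 1: {2,6}  total {0,2,6}
Layer 2: {4}  total {0,2,4,6}
Reach set: {0,2,4,6}
Path to 6: c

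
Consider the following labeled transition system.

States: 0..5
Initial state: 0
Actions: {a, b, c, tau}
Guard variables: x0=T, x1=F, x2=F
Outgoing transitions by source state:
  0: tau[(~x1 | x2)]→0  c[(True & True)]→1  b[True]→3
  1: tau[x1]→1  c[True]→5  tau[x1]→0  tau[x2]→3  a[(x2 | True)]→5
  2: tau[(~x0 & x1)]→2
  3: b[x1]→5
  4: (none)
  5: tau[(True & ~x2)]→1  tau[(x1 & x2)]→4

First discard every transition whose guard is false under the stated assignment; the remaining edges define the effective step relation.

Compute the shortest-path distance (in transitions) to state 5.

Layered search for 5:
  Layer 0: {0}
  Layer 1: {1,3}
  Layer 2: {5}
5 enters at depth 2; path c·a

Answer: 2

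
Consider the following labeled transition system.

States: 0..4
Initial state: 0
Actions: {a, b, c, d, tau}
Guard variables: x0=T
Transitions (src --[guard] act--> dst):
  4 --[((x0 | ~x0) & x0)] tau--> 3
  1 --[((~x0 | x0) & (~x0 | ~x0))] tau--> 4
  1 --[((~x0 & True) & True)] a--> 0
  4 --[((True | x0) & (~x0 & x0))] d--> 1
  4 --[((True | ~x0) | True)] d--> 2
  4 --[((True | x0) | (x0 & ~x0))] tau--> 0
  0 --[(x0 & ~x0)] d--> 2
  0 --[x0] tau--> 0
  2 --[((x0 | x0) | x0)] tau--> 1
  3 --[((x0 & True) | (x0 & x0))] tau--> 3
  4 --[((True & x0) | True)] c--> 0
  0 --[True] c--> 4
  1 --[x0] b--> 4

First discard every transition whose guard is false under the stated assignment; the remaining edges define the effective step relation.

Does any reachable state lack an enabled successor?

Answer: DEADLOCK-FREE

Trace:
Reach set: {0,1,2,3,4}
  0: c→4  tau→0  [deg 2]
  1: b→4  [deg 1]
  2: tau→1  [deg 1]
  3: tau→3  [deg 1]
  4: c→0  d→2  tau→0  tau→3  [deg 4]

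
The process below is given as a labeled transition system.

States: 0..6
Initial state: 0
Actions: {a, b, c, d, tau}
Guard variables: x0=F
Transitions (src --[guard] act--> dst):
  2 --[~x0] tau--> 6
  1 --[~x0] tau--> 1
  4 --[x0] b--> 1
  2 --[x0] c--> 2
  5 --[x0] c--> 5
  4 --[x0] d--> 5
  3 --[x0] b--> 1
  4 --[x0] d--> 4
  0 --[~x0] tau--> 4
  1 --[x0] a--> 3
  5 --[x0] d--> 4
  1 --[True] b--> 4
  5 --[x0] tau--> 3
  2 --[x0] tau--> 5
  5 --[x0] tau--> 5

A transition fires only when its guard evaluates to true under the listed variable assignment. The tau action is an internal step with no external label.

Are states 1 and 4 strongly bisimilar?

Compute ~ classes (split until stable):
  π0 = {{0,1,2,3,4,5,6}}
  π1 = {{0,2},{1},{3,4,5,6}}
stable after 2 split(s): 3 block(s)
1∈{1}, 4∈{3,4,5,6}

Answer: NOT BISIMILAR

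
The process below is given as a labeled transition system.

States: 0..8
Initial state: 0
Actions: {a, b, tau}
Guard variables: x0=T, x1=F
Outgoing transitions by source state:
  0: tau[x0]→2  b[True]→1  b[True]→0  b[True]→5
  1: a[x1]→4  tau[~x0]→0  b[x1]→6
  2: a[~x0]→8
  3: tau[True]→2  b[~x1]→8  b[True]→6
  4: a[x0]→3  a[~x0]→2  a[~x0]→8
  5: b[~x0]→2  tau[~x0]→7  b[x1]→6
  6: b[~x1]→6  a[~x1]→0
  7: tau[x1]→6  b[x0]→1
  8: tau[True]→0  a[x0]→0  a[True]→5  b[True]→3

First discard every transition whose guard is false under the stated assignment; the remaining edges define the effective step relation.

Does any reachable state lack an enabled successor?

Answer: DEADLOCK at state 1

Trace:
Reachable = {0,1,2,5}
  0: b→0  b→1  b→5  tau→2  [4 out]
  1: ∅  [STUCK]
  2: ∅  [STUCK]
  5: ∅  [STUCK]
Path to 1: b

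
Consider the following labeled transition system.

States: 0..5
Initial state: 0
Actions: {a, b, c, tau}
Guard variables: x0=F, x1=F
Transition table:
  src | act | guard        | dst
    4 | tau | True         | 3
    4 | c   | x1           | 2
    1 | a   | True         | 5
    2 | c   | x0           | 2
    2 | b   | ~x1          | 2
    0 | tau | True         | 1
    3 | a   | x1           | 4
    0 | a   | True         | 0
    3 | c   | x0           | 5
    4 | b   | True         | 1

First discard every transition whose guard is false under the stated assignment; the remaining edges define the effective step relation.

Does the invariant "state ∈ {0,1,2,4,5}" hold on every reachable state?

Answer: INVARIANT HOLDS

Trace:
Inv-set: {0,1,2,4,5}
R = {0,1,5}
  0: ok
  1: ok
  5: ok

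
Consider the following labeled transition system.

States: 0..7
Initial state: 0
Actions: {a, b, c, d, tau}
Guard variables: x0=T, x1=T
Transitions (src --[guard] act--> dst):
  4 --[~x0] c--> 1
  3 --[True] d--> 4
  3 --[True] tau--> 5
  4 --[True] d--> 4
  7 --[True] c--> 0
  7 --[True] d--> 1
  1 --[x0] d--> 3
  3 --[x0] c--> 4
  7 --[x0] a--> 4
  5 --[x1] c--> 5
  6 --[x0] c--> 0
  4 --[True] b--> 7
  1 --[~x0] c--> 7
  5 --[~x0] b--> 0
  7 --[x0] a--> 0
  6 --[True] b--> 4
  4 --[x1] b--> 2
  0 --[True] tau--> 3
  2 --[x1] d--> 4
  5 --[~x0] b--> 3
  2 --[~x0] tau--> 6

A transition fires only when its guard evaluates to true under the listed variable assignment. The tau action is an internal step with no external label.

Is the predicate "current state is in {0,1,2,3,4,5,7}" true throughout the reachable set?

Safe = {0,1,2,3,4,5,7}
R = {0,1,2,3,4,5,7}
  0: ok
  1: ok
  2: ok
  3: ok
  4: ok
  5: ok
  7: ok

Answer: INVARIANT HOLDS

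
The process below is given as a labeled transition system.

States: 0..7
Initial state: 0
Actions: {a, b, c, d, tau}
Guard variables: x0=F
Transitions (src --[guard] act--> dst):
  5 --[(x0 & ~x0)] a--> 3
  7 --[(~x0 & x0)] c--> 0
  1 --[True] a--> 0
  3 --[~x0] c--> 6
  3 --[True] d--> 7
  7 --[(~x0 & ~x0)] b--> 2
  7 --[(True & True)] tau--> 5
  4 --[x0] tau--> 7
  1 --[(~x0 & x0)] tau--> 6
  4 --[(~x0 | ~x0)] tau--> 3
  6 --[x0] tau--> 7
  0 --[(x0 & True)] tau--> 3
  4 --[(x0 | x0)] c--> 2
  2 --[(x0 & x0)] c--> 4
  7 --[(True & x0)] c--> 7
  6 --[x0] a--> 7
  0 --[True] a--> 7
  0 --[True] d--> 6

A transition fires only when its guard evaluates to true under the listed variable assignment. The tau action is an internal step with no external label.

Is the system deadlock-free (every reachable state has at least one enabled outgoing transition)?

R = {0,2,5,6,7}
  0: a→7  d→6  [2 out]
  2: ∅  [deadlock]
  5: ∅  [deadlock]
  6: ∅  [deadlock]
  7: b→2  tau→5  [2 out]
trace reaching 2: a·b

Answer: DEADLOCK at state 2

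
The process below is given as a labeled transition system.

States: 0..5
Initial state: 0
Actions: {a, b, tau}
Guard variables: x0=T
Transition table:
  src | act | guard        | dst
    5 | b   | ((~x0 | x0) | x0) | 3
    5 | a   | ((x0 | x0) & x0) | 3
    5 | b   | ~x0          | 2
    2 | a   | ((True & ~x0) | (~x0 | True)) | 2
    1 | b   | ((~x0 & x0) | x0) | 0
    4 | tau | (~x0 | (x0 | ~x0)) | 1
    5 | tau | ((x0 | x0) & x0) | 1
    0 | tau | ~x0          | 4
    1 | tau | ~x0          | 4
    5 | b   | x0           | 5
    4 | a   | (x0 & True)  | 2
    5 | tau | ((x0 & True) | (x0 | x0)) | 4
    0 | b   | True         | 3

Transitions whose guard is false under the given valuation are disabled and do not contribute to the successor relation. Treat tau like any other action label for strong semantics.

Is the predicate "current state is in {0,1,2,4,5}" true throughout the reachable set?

Inv-set: {0,1,2,4,5}
Reach set: {0,3}
  0: ok
  3: ✗ unsafe
reach 3 via b — violates

Answer: INVARIANT VIOLATED at state 3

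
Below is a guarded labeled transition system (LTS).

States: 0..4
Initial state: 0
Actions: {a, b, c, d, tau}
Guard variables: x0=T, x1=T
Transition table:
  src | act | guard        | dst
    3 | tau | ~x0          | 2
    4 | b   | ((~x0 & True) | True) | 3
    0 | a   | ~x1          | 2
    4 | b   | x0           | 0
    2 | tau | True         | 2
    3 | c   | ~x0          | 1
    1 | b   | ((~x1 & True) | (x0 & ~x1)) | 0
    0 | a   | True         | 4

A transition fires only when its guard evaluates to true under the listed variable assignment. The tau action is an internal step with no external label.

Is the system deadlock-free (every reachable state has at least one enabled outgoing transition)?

Answer: DEADLOCK at state 3

Trace:
Reach set: {0,3,4}
  0: a→4  [deg 1]
  3: ∅  [deadlock]
  4: b→0  b→3  [deg 2]
trace reaching 3: a·b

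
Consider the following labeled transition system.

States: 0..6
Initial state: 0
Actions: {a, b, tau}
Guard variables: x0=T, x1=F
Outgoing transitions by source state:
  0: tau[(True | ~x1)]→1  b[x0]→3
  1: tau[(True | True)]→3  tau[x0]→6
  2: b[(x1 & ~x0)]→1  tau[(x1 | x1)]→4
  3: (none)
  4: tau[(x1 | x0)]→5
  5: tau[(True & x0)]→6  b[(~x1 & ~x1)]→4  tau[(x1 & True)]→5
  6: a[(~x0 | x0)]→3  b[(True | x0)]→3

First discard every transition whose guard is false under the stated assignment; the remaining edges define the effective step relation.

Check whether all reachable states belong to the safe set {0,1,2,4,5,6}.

Answer: INVARIANT VIOLATED at state 3

Analysis:
Inv-set: {0,1,2,4,5,6}
Reachable = {0,1,3,6}
  0: safe
  1: safe
  3: outside
  6: safe
reach 3 via b — violates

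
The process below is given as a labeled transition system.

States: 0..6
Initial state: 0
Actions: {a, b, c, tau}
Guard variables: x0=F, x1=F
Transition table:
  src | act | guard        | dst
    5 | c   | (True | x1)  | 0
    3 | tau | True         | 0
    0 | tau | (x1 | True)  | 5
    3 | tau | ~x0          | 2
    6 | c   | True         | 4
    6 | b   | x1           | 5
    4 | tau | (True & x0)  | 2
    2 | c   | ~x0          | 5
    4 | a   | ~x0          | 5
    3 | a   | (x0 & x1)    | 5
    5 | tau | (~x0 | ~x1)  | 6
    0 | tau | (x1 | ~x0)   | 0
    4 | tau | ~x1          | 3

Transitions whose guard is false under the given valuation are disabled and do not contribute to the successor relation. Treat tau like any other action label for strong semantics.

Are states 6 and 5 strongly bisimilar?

Answer: NOT BISIMILAR

Trace:
Compute ~ classes (split until stable):
  round 0: {{0,1,2,3,4,5,6}}
  round 1: {{0,3},{1},{2,6},{4},{5}}
  round 2: {{0},{1},{2},{3},{4},{5},{6}}
7 equivalence class(es) (converged in 3)
6∈{6}, 5∈{5}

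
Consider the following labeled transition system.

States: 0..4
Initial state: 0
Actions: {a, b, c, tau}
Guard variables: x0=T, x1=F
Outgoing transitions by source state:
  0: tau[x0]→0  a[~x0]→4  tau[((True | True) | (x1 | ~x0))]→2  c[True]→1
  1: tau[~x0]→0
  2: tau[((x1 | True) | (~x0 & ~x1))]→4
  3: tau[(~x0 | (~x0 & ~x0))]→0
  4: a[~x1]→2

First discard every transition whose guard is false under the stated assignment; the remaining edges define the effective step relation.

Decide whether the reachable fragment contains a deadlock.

Answer: DEADLOCK at state 1

Analysis:
Reachable = {0,1,2,4}
  0: c→1  tau→0  tau→2  [deg 3]
  1: ∅  [STUCK]
  2: tau→4  [deg 1]
  4: a→2  [deg 1]
Path to 1: c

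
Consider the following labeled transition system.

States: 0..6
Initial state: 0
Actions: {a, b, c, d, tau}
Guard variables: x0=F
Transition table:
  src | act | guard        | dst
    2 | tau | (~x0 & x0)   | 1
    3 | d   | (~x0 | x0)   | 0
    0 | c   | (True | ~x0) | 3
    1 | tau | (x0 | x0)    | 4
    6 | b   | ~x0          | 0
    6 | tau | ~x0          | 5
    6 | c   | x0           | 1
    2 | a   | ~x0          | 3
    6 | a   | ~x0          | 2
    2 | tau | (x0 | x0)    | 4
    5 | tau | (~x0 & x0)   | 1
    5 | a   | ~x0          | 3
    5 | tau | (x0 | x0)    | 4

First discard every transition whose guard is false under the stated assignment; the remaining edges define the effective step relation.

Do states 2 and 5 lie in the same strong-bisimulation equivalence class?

Bisimulation quotient by refinement:
  round 0: {{0,1,2,3,4,5,6}}
  round 1: {{0},{1,4},{2,5},{3},{6}}
Fixed point at round 2; 5 class(es).
class of 2: {2,5}; class of 5: {2,5}

Answer: BISIMILAR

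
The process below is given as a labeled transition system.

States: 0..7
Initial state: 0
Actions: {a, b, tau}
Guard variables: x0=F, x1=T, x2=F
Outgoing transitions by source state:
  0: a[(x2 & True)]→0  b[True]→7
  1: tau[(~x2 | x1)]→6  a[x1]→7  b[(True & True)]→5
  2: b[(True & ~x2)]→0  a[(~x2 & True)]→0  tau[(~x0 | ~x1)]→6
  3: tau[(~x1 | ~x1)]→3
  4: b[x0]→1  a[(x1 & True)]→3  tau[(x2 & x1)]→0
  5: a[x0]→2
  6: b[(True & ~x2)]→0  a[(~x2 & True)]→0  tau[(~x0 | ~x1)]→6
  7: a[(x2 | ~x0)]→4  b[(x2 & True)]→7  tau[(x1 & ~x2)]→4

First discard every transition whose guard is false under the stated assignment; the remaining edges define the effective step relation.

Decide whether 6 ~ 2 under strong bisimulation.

Compute ~ classes (split until stable):
  round 0: {{0,1,2,3,4,5,6,7}}
  round 1: {{0},{1,2,6},{3,5},{4},{7}}
  round 2: {{0},{1},{2,6},{3,5},{4},{7}}
stable after 3 split(s): 6 block(s)
[6]={2,6}  [2]={2,6}

Answer: BISIMILAR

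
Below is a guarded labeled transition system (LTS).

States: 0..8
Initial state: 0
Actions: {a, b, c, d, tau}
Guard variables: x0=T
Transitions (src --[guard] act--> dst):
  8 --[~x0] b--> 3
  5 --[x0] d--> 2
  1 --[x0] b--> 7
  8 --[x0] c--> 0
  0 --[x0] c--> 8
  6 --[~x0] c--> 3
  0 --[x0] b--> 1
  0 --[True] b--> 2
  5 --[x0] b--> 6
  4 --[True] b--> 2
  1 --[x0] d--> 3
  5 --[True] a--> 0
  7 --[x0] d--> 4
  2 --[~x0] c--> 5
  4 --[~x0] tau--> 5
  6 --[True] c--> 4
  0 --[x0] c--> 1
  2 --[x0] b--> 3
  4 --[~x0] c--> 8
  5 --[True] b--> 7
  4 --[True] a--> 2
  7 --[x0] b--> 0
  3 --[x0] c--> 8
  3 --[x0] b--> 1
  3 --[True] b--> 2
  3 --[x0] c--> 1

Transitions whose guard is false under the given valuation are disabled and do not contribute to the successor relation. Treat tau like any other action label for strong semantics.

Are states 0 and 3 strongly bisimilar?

Refine partition for ~:
  P[0] = {{0,1,2,3,4,5,6,7,8}}
  P[1] = {{0,3},{1,7},{2},{4},{5},{6,8}}
  P[2] = {{0,3},{1},{2},{4},{5},{6},{7},{8}}
stable after 3 split(s): 8 block(s)
[0]={0,3}  [3]={0,3}

Answer: BISIMILAR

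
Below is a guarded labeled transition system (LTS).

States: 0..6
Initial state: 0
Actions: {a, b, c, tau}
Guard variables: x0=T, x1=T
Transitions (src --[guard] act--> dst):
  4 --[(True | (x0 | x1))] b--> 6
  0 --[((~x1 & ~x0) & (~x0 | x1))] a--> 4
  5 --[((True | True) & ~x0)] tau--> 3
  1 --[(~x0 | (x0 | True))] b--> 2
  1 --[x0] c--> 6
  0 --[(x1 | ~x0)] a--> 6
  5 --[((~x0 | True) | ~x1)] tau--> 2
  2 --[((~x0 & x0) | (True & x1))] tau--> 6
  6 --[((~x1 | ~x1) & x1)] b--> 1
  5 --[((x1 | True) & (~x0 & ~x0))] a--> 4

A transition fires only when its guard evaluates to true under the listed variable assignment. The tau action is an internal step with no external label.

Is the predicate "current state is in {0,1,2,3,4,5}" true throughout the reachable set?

Inv-set: {0,1,2,3,4,5}
Reachable = {0,6}
  0: ok
  6: outside
counterexample path to 6: a

Answer: INVARIANT VIOLATED at state 6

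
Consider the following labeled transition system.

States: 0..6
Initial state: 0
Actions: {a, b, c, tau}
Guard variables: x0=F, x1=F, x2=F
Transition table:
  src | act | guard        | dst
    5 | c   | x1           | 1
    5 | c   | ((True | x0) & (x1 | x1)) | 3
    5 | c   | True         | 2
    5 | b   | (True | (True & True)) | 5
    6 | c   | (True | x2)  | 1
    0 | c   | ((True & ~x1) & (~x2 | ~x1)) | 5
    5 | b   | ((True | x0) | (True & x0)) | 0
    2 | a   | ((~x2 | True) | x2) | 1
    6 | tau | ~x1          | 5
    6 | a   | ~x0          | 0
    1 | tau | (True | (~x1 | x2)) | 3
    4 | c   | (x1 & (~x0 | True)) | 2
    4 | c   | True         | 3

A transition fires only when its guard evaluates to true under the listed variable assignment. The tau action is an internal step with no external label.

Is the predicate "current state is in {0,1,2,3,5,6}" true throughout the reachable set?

Answer: INVARIANT HOLDS

Working:
Inv-set: {0,1,2,3,5,6}
Reach set: {0,1,2,3,5}
  0: safe
  1: safe
  2: safe
  3: safe
  5: safe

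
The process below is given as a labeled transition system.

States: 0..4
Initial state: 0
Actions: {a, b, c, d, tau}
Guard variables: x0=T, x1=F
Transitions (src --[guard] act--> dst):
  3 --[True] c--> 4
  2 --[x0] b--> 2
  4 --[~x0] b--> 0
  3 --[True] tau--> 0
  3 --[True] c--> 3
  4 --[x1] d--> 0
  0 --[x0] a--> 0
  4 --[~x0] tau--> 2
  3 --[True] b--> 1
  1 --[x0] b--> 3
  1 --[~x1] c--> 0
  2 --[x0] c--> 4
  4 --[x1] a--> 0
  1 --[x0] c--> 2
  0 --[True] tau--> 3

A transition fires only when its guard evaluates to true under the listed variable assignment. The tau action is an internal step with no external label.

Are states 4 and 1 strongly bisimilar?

Answer: NOT BISIMILAR

Analysis:
Bisimulation quotient by refinement:
  π0 = {{0,1,2,3,4}}
  π1 = {{0},{1,2},{3},{4}}
  π2 = {{0},{1},{2},{3},{4}}
stable after 3 split(s): 5 block(s)
[4]={4}  [1]={1}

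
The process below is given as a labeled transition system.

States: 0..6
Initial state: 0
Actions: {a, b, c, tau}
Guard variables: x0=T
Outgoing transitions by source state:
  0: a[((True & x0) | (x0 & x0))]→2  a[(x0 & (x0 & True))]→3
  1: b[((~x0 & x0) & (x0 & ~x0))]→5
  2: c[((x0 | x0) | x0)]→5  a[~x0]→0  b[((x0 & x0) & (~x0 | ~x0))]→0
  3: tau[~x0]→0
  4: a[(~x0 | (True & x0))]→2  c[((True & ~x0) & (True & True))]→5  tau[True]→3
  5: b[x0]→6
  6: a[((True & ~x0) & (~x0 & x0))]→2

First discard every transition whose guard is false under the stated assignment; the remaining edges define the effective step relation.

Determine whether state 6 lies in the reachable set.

Answer: REACHABLE

Trace:
After dropping false guards: 6 live edges.
Layer 0: {0}
Layer 1: {2,3}  cumulative {0,2,3}
Layer 2: {5}  cumulative {0,2,3,5}
Layer 3: {6}  cumulative {0,2,3,5,6}
R = {0,2,3,5,6}
witness 6: a·c·b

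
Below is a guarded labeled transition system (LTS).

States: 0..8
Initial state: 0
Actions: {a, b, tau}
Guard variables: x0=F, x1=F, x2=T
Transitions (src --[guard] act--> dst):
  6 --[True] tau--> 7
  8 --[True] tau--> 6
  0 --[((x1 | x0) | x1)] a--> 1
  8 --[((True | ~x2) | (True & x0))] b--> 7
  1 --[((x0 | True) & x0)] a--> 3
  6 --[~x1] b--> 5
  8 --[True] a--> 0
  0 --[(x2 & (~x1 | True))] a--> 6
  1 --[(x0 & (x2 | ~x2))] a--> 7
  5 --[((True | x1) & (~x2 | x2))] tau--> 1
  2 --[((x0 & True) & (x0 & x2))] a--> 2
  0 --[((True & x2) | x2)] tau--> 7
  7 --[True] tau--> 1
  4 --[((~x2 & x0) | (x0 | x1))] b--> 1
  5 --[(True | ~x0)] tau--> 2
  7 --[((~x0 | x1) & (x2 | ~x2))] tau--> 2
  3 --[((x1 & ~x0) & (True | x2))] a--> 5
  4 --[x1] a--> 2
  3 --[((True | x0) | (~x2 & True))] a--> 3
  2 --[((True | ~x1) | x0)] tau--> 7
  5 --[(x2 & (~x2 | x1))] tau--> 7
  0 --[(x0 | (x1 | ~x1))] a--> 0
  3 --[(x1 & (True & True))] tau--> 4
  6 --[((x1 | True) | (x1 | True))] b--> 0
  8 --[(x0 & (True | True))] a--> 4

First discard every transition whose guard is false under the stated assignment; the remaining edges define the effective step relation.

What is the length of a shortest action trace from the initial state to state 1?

Answer: 2

Analysis:
Breadth-first toward 1:
  depth 0: {0}
  depth 1: {6,7}
  depth 2: {1,2,5}
depth(1)=2, e.g. tau·tau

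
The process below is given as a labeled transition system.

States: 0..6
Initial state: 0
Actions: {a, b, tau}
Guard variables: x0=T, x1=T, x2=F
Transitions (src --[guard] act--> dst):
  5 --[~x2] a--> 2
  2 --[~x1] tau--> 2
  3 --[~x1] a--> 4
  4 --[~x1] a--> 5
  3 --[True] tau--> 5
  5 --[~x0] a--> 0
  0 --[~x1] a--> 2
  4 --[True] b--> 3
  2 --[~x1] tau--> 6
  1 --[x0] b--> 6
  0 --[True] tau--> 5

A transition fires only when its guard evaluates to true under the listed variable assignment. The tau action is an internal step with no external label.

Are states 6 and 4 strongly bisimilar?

Bisimulation quotient by refinement:
  round 0: {{0,1,2,3,4,5,6}}
  round 1: {{0,3},{1,4},{2,6},{5}}
  round 2: {{0,3},{1},{2,6},{4},{5}}
5 equivalence class(es) (converged in 3)
class of 6: {2,6}; class of 4: {4}

Answer: NOT BISIMILAR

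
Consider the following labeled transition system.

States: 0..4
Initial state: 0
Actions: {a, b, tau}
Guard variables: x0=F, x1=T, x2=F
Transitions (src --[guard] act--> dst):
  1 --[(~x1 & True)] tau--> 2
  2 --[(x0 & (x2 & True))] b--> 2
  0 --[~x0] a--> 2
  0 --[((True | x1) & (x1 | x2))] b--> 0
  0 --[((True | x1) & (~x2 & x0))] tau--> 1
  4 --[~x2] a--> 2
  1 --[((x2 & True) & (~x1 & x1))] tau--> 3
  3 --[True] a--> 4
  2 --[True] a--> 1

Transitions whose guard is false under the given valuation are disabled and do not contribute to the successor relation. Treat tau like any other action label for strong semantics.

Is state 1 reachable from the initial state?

5 transition(s) survive guard evaluation.
depth 0: {0}
depth 1: {2}  cumulative {0,2}
depth 2: {1}  cumulative {0,1,2}
R = {0,1,2}
witness 1: a·a

Answer: REACHABLE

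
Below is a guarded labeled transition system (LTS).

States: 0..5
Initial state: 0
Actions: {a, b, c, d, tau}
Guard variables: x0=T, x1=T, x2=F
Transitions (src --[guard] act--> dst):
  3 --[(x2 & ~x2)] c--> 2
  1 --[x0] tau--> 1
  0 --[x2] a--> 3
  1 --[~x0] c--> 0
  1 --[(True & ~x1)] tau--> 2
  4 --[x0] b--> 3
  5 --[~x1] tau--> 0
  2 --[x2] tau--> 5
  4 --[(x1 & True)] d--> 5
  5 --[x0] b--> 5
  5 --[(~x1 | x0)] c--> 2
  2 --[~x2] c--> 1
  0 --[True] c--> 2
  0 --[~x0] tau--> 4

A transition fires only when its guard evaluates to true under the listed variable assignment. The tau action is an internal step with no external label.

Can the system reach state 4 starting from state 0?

7 transition(s) survive guard evaluation.
L0 = {0}
L1 = {2}  total {0,2}
L2 = {1}  total {0,1,2}
Reach set: {0,1,2}

Answer: UNREACHABLE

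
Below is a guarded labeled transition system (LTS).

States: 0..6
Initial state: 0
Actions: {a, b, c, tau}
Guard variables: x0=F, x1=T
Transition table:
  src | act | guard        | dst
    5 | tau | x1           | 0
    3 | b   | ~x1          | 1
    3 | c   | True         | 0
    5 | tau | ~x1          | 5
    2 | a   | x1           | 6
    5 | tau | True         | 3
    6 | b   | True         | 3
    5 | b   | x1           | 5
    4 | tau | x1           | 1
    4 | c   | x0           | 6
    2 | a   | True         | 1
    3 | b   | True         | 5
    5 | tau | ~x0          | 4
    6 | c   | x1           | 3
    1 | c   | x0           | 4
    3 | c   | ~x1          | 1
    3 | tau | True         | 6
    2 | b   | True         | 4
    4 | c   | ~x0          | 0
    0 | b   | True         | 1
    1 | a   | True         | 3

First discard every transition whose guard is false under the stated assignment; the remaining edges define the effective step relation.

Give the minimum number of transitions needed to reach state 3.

Answer: 2

Analysis:
BFS to 3:
  Layer 0: {0}
  Layer 1: {1}
  Layer 2: {3}
3 enters at depth 2; path b·a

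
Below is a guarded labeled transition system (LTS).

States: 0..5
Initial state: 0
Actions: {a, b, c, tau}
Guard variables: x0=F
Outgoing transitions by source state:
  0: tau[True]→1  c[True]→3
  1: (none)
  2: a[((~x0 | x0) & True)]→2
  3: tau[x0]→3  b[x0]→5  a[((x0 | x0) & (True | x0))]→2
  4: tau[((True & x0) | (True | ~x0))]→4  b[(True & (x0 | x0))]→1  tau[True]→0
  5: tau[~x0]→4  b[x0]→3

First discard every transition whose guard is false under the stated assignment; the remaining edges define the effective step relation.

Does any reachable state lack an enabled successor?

R = {0,1,3}
  0: c→3  tau→1  [2 exit(s)]
  1: ∅  [no exit]
  3: ∅  [no exit]
trace reaching 1: tau

Answer: DEADLOCK at state 1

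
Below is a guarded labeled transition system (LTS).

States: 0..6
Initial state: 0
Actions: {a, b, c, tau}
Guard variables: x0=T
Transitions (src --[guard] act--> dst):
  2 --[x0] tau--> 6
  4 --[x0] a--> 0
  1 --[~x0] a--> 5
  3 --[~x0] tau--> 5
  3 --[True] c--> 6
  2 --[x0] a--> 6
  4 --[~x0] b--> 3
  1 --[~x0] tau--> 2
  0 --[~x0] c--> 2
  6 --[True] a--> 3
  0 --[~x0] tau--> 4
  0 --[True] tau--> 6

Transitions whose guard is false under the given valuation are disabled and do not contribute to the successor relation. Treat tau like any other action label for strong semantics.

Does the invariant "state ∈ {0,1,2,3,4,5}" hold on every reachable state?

Safe = {0,1,2,3,4,5}
R = {0,3,6}
  0: ok
  3: ok
  6: VIOLATES
reach 6 via tau — violates

Answer: INVARIANT VIOLATED at state 6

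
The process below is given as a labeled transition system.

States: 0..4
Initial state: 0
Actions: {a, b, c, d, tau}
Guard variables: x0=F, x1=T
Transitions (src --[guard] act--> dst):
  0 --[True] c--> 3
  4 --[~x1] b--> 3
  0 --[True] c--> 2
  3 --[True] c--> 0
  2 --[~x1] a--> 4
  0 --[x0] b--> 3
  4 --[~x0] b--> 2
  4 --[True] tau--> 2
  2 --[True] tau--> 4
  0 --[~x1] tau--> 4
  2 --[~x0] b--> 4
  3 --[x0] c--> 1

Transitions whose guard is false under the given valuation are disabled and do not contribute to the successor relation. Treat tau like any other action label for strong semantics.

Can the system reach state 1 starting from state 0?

Answer: UNREACHABLE

Working:
7 transition(s) survive guard evaluation.
Layer 0: {0}
Layer 1: {2,3}  now seen {0,2,3}
Layer 2: {4}  now seen {0,2,3,4}
Reach set: {0,2,3,4}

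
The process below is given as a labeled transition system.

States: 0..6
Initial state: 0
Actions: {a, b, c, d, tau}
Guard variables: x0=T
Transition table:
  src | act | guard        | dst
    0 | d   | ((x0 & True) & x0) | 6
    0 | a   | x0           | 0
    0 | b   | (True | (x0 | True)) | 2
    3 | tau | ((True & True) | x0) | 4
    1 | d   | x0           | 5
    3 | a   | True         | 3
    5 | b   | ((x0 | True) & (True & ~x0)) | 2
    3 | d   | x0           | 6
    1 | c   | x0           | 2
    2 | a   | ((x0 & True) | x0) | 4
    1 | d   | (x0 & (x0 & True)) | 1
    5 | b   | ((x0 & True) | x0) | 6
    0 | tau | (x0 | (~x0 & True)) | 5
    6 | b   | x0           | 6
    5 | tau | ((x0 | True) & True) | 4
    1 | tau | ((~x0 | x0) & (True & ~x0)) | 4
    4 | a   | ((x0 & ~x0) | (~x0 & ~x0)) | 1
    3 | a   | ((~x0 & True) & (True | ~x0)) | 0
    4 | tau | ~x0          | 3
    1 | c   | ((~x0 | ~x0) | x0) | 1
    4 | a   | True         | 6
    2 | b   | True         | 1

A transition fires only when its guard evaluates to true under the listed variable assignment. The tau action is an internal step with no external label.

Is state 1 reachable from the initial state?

Answer: REACHABLE

Working:
Guard filter leaves 17 enabled edge(s).
L0 = {0}
L1 = {2,5,6}  cumulative {0,2,5,6}
L2 = {1,4}  cumulative {0,1,2,4,5,6}
R = {0,1,2,4,5,6}
witness 1: b·b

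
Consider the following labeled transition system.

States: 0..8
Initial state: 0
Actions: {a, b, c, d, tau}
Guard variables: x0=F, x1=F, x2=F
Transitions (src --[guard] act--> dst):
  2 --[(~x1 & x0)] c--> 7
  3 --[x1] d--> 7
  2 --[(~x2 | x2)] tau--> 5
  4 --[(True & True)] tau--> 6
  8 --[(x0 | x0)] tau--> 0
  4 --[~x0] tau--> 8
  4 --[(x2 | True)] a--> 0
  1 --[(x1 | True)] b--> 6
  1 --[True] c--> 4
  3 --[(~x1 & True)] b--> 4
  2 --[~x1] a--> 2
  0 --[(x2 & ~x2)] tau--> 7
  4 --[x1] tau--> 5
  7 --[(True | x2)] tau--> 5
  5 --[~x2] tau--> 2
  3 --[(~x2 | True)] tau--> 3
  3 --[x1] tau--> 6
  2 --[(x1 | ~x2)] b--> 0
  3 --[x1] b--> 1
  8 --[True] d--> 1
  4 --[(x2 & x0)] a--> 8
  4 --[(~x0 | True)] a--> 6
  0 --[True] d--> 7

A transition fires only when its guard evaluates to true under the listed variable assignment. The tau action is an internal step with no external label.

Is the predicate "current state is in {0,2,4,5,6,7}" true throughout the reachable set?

Inv-set: {0,2,4,5,6,7}
Reachable = {0,2,5,7}
  0: ✓
  2: ✓
  5: ✓
  7: ✓

Answer: INVARIANT HOLDS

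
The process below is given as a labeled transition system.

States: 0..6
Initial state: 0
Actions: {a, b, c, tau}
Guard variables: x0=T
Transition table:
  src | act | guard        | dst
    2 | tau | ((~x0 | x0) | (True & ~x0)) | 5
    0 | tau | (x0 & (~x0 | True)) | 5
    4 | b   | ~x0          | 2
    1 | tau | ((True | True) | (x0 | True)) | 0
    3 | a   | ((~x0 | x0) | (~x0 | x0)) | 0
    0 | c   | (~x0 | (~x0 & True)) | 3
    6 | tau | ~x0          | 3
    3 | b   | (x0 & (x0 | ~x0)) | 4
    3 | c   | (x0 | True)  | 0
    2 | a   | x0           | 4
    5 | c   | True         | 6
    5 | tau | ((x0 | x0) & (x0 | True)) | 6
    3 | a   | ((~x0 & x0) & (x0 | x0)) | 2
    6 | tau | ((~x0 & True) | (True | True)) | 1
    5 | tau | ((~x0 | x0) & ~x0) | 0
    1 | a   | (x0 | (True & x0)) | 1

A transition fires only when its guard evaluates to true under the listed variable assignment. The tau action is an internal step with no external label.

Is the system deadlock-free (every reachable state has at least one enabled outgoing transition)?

Answer: DEADLOCK-FREE

Trace:
R = {0,1,5,6}
  0: tau→5  [deg 1]
  1: a→1  tau→0  [deg 2]
  5: c→6  tau→6  [deg 2]
  6: tau→1  [deg 1]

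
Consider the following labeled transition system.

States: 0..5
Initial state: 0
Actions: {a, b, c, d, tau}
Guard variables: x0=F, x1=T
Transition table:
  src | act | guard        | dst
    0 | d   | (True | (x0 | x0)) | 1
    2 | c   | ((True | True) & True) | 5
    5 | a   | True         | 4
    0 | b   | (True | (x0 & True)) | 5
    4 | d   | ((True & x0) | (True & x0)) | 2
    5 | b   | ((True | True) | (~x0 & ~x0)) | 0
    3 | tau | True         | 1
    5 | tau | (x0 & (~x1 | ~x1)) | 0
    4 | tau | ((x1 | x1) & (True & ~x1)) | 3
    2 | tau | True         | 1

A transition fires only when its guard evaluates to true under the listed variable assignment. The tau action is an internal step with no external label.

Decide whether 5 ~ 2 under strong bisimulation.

Answer: NOT BISIMILAR

Analysis:
Bisimulation quotient by refinement:
  π0 = {{0,1,2,3,4,5}}
  π1 = {{0},{1,4},{2},{3},{5}}
Fixed point at round 2; 5 class(es).
[5]={5}  [2]={2}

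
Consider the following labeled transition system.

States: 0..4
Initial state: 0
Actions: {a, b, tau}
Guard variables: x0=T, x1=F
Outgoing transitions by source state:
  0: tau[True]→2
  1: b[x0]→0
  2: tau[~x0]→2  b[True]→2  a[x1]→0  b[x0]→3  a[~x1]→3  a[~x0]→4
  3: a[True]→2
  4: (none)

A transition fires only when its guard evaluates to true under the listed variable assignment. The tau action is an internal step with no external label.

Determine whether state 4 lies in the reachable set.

Guard filter leaves 6 enabled edge(s).
Layer 0: {0}
Layer 1: {2}  total {0,2}
Layer 2: {3}  total {0,2,3}
Reach set: {0,2,3}

Answer: UNREACHABLE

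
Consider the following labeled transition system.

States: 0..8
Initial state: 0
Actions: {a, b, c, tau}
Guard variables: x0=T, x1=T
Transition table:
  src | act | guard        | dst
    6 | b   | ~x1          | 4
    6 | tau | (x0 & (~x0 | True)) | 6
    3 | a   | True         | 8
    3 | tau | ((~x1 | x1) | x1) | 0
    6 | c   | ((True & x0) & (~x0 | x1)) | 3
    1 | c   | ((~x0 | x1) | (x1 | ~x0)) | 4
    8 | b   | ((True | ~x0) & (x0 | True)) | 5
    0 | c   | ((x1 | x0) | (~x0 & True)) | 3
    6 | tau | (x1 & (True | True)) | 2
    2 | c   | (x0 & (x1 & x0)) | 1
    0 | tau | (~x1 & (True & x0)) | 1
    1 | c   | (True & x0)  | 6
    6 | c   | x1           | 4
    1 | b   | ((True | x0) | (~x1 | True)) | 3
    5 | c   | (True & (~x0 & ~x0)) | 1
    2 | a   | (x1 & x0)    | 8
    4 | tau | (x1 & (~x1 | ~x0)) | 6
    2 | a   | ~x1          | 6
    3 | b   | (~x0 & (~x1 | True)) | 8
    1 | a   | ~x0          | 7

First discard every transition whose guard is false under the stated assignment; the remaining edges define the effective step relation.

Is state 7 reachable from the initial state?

13 transition(s) survive guard evaluation.
Layer 0: {0}
Layer 1: {3}  total {0,3}
Layer 2: {8}  total {0,3,8}
Layer 3: {5}  total {0,3,5,8}
R = {0,3,5,8}

Answer: UNREACHABLE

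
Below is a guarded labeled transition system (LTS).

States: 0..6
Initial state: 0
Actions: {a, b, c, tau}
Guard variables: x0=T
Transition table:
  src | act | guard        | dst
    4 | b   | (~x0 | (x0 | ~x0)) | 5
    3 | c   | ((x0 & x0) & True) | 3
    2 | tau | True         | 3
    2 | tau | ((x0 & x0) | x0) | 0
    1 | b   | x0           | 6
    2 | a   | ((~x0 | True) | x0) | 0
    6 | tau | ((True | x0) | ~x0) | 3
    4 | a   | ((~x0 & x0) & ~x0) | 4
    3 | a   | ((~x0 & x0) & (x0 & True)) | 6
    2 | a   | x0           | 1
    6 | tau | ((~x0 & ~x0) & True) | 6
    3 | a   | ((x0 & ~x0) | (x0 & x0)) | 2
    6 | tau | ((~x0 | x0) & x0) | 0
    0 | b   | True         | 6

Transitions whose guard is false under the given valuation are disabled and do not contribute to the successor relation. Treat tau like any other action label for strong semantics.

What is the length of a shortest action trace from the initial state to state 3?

BFS to 3:
  depth 0: {0}
  depth 1: {6}
  depth 2: {3}
first hit 3 at d=2 via b·tau

Answer: 2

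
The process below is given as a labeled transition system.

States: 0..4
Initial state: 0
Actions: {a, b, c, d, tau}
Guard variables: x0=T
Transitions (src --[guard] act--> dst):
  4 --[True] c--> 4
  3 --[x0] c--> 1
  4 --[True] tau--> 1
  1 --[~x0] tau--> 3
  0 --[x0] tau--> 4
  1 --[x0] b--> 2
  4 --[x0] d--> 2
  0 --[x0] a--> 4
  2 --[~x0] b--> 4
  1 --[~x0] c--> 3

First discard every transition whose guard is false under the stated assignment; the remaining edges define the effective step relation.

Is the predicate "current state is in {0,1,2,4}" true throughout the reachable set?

Answer: INVARIANT HOLDS

Working:
Inv-set: {0,1,2,4}
R = {0,1,2,4}
  0: ✓
  1: ✓
  2: ✓
  4: ✓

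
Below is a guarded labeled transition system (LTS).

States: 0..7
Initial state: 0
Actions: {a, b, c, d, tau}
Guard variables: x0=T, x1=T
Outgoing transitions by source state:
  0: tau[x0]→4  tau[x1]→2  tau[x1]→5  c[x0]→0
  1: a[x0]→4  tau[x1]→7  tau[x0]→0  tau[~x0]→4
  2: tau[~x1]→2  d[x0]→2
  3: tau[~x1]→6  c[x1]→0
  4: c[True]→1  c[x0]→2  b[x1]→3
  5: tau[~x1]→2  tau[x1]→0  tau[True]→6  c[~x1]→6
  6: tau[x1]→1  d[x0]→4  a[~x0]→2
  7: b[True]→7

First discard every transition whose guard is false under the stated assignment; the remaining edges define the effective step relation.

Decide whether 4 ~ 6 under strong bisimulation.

Answer: NOT BISIMILAR

Analysis:
Compute ~ classes (split until stable):
  round 0: {{0,1,2,3,4,5,6,7}}
  round 1: {{0},{1},{2},{3},{4},{5},{6},{7}}
8 equivalence class(es) (converged in 2)
4∈{4}, 6∈{6}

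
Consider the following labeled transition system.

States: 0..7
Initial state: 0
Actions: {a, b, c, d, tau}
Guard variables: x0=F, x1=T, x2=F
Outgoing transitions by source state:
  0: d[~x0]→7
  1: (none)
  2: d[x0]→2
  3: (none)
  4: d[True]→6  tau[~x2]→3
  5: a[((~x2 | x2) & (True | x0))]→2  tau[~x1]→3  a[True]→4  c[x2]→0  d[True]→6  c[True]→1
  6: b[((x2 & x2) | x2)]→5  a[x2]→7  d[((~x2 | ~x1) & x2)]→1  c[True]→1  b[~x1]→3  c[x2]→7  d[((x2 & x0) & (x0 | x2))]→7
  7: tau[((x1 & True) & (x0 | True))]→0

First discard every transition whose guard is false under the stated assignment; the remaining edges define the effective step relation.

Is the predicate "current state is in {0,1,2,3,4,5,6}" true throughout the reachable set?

Inv-set: {0,1,2,3,4,5,6}
Reachable = {0,7}
  0: ✓
  7: VIOLATES
reach 7 via d — violates

Answer: INVARIANT VIOLATED at state 7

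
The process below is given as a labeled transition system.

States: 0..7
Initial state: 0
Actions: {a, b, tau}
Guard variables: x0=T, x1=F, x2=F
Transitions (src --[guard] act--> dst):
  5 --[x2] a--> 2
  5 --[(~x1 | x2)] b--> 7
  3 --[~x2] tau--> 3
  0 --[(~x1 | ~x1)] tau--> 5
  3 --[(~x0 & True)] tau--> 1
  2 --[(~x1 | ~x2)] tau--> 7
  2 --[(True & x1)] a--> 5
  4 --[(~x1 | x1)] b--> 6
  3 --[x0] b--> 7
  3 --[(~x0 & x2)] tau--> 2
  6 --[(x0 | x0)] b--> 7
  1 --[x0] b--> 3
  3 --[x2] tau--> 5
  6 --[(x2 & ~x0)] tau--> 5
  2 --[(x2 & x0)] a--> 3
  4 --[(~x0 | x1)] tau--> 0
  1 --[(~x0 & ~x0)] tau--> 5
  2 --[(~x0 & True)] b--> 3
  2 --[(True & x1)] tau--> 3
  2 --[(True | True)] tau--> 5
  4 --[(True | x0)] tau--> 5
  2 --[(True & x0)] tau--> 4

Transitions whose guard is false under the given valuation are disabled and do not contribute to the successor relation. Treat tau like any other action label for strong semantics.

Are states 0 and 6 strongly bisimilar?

Answer: NOT BISIMILAR

Working:
Compute ~ classes (split until stable):
  P[0] = {{0,1,2,3,4,5,6,7}}
  P[1] = {{0,2},{1,5,6},{3,4},{7}}
  P[2] = {{0},{1},{2},{3},{4},{5,6},{7}}
Fixed point at round 3; 7 class(es).
class of 0: {0}; class of 6: {5,6}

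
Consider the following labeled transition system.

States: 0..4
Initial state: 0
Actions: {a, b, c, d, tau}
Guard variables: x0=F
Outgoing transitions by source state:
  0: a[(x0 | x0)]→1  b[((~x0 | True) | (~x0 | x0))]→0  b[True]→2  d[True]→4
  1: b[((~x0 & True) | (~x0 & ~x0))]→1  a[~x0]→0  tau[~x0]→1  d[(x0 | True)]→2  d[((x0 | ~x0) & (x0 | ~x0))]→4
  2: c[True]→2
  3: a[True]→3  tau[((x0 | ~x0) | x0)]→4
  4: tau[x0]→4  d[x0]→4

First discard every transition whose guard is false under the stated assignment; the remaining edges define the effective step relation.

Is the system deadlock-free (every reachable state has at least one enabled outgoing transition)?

Answer: DEADLOCK at state 4

Analysis:
Reachable = {0,2,4}
  0: b→0  b→2  d→4  [3 exit(s)]
  2: c→2  [1 exit(s)]
  4: ∅  [no exit]
witness 4: d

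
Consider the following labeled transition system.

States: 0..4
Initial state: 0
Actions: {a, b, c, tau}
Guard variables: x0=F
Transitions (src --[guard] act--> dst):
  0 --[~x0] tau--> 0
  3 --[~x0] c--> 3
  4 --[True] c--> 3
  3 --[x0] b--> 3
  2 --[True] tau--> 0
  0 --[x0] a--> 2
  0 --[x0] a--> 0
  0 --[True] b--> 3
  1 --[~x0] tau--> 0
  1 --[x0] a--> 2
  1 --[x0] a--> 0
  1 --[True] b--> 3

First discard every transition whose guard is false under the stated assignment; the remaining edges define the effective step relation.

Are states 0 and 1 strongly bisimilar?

Compute ~ classes (split until stable):
  P[0] = {{0,1,2,3,4}}
  P[1] = {{0,1},{2},{3,4}}
stable after 2 split(s): 3 block(s)
0∈{0,1}, 1∈{0,1}

Answer: BISIMILAR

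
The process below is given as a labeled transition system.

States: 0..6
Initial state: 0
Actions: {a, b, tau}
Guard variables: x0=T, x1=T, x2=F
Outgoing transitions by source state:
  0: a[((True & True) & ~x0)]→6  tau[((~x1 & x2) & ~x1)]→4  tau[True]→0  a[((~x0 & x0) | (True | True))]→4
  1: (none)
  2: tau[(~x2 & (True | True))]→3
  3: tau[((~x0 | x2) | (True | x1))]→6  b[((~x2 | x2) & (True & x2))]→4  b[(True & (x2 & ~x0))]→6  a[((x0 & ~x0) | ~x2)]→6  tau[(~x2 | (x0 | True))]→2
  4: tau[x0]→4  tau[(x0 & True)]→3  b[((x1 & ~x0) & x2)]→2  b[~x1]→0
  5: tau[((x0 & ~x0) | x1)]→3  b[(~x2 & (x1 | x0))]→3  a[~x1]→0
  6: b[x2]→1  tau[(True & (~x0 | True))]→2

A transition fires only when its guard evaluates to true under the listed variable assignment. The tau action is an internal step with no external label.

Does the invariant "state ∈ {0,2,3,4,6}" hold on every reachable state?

Inv-set: {0,2,3,4,6}
Reach set: {0,2,3,4,6}
  0: safe
  2: safe
  3: safe
  4: safe
  6: safe

Answer: INVARIANT HOLDS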